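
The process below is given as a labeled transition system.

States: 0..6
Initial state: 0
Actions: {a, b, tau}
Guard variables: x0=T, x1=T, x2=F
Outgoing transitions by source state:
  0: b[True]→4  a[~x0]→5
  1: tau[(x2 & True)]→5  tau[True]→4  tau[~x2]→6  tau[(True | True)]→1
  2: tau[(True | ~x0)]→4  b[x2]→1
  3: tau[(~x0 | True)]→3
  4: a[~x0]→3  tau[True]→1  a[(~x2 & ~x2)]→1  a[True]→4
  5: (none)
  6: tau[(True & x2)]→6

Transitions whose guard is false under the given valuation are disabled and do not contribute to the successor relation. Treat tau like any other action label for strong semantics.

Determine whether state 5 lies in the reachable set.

Guard filter leaves 9 enabled edge(s).
L0 = {0}
L1 = {4}  now seen {0,4}
L2 = {1}  now seen {0,1,4}
L3 = {6}  now seen {0,1,4,6}
Reach set: {0,1,4,6}

Answer: UNREACHABLE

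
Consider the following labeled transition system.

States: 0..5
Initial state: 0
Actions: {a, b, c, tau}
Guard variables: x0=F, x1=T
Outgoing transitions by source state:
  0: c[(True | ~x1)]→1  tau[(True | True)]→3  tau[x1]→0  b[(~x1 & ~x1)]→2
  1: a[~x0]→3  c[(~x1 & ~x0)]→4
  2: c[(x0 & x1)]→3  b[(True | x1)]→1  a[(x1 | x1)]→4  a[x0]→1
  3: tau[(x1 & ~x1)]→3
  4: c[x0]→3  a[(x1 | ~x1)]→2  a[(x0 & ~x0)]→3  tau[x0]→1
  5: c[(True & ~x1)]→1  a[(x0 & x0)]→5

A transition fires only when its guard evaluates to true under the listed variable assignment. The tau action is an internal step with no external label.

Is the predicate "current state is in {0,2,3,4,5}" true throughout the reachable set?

Answer: INVARIANT VIOLATED at state 1

Analysis:
Inv-set: {0,2,3,4,5}
R = {0,1,3}
  0: ok
  1: outside
  3: ok
reach 1 via c — violates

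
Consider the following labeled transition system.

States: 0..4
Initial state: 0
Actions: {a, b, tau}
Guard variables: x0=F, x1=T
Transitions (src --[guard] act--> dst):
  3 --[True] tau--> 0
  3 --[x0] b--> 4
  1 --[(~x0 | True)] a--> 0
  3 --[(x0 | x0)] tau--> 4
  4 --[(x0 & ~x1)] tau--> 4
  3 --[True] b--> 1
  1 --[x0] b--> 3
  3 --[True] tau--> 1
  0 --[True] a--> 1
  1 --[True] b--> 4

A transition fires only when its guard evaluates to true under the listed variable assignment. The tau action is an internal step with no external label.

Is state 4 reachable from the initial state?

Answer: REACHABLE

Analysis:
After dropping false guards: 6 live edges.
depth 0: {0}
depth 1: {1}  now seen {0,1}
depth 2: {4}  now seen {0,1,4}
R = {0,1,4}
witness 4: a·b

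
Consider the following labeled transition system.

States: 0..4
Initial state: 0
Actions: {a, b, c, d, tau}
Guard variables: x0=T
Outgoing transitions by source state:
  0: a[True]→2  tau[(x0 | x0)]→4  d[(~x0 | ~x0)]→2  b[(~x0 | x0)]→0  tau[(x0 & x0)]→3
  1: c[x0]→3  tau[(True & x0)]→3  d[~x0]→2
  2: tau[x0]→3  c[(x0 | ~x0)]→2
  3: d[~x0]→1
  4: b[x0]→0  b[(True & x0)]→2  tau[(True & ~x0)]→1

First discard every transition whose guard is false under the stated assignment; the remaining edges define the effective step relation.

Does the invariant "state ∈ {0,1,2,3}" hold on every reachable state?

Inv-set: {0,1,2,3}
Reach set: {0,2,3,4}
  0: safe
  2: safe
  3: safe
  4: VIOLATES
witness against invariant: tau → 4

Answer: INVARIANT VIOLATED at state 4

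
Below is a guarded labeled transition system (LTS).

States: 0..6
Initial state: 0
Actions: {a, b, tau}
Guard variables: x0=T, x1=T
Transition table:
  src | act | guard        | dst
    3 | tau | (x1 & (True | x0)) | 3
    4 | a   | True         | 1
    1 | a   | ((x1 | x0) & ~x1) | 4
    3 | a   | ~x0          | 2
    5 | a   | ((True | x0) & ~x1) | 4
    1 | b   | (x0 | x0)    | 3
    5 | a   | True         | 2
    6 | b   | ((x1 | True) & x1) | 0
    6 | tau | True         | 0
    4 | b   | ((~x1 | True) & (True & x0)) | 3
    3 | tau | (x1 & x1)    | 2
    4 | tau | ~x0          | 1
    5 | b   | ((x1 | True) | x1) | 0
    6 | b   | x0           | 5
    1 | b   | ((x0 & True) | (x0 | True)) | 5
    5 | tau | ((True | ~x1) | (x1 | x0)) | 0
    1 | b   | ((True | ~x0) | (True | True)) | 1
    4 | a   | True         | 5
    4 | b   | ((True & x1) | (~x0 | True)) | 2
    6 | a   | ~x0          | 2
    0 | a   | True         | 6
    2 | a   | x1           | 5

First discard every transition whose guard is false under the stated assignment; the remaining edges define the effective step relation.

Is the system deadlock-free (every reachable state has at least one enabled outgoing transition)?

R = {0,2,5,6}
  0: a→6  [deg 1]
  2: a→5  [deg 1]
  5: a→2  b→0  tau→0  [deg 3]
  6: b→0  b→5  tau→0  [deg 3]

Answer: DEADLOCK-FREE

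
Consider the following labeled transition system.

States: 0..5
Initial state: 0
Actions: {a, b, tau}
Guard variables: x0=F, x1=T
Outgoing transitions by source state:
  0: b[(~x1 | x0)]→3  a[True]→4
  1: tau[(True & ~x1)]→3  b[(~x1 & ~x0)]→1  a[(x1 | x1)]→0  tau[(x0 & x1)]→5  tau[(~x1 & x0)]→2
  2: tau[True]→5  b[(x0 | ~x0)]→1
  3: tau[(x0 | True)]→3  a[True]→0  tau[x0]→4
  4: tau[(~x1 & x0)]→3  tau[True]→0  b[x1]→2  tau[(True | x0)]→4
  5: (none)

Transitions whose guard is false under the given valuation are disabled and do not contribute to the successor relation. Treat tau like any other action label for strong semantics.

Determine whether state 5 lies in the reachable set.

9 transition(s) survive guard evaluation.
depth 0: {0}
depth 1: {4}  cumulative {0,4}
depth 2: {2}  cumulative {0,2,4}
depth 3: {1,5}  cumulative {0,1,2,4,5}
Reachable = {0,1,2,4,5}
Path to 5: a·b·tau

Answer: REACHABLE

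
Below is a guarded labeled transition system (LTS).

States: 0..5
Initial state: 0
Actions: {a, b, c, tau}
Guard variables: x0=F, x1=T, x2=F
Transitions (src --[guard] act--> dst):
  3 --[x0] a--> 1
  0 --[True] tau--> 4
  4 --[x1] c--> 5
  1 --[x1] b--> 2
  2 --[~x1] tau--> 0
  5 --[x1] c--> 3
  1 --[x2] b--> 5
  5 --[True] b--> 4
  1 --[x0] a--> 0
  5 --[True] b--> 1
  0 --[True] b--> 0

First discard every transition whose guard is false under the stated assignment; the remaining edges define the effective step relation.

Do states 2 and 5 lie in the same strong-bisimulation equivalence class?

Answer: NOT BISIMILAR

Analysis:
Refine partition for ~:
  π0 = {{0,1,2,3,4,5}}
  π1 = {{0},{1},{2,3},{4},{5}}
stable after 2 split(s): 5 block(s)
2∈{2,3}, 5∈{5}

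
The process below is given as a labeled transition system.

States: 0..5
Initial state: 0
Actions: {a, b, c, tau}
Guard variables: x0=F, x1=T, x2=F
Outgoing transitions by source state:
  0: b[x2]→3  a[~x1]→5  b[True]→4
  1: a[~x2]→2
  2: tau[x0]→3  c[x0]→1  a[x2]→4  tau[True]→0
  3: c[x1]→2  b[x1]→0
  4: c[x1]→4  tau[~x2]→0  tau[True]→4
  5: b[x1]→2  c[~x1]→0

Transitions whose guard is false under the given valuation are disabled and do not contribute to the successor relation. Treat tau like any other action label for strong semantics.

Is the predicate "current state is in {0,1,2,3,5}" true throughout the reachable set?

Inv-set: {0,1,2,3,5}
R = {0,4}
  0: ok
  4: ✗ unsafe
witness against invariant: b → 4

Answer: INVARIANT VIOLATED at state 4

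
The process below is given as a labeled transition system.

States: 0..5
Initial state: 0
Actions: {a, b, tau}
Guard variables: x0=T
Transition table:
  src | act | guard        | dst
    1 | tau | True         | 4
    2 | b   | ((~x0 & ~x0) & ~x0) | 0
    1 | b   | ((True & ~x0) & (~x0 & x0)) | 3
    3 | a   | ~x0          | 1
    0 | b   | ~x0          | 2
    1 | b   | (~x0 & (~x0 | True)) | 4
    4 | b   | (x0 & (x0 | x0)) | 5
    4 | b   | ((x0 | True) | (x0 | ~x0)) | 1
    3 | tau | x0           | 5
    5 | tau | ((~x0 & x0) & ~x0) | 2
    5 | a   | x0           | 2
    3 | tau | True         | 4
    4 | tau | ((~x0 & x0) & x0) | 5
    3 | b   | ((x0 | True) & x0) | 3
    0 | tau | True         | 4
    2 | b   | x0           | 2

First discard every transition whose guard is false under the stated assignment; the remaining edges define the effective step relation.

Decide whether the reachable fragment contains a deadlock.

Reachable = {0,1,2,4,5}
  0: tau→4  [1 exit(s)]
  1: tau→4  [1 exit(s)]
  2: b→2  [1 exit(s)]
  4: b→1  b→5  [2 exit(s)]
  5: a→2  [1 exit(s)]

Answer: DEADLOCK-FREE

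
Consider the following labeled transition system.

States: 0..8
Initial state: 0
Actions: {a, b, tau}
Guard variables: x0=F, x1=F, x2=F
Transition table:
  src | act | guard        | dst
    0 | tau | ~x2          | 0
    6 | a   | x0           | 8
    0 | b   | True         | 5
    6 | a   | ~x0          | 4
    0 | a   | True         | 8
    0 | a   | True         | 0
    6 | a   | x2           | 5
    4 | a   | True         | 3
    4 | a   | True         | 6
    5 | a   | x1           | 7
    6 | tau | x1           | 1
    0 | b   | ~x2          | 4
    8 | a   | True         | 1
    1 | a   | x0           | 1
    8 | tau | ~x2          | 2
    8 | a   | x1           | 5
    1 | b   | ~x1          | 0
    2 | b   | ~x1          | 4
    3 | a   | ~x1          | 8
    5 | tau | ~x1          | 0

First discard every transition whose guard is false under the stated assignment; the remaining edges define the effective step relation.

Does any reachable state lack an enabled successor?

Reachable = {0,1,2,3,4,5,6,8}
  0: a→0  a→8  b→4  b→5  tau→0  [5 exit(s)]
  1: b→0  [1 exit(s)]
  2: b→4  [1 exit(s)]
  3: a→8  [1 exit(s)]
  4: a→3  a→6  [2 exit(s)]
  5: tau→0  [1 exit(s)]
  6: a→4  [1 exit(s)]
  8: a→1  tau→2  [2 exit(s)]

Answer: DEADLOCK-FREE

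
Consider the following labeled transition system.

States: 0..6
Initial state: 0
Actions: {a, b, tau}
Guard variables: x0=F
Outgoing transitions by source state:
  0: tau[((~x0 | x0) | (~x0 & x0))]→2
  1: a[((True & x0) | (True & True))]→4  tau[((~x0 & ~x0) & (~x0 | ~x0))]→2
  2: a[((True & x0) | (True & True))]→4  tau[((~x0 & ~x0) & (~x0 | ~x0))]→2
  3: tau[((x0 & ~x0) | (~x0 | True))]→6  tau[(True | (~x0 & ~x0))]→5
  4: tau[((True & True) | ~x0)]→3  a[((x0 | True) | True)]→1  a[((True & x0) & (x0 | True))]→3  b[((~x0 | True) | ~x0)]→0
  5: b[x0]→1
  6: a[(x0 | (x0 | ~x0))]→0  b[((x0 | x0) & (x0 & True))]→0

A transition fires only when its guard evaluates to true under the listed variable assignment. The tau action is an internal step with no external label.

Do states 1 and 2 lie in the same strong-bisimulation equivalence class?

Answer: BISIMILAR

Analysis:
Bisimulation quotient by refinement:
  P[0] = {{0,1,2,3,4,5,6}}
  P[1] = {{0,3},{1,2},{4},{5},{6}}
  P[2] = {{0},{1,2},{3},{4},{5},{6}}
Fixed point at round 3; 6 class(es).
[1]={1,2}  [2]={1,2}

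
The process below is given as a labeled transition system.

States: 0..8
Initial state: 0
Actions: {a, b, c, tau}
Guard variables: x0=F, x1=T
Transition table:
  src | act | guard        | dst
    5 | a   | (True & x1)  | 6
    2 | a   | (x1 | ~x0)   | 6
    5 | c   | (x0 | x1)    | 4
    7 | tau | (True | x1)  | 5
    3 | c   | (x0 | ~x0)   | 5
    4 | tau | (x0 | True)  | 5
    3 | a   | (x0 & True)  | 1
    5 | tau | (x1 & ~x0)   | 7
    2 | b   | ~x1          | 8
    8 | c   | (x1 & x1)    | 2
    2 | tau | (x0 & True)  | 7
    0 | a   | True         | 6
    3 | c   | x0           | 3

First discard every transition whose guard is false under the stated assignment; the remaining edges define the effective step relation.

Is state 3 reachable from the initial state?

Answer: UNREACHABLE

Analysis:
After dropping false guards: 9 live edges.
depth 0: {0}
depth 1: {6}  cumulative {0,6}
R = {0,6}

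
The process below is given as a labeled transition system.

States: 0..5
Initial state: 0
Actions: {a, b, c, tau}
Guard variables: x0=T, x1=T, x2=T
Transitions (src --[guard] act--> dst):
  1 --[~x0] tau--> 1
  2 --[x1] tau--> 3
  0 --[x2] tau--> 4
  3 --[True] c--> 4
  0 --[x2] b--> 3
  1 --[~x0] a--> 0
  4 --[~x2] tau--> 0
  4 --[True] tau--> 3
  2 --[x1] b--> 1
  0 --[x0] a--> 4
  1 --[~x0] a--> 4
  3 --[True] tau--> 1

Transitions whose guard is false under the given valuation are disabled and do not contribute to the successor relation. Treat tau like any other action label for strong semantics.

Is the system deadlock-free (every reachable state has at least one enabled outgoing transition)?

Reachable = {0,1,3,4}
  0: a→4  b→3  tau→4  [deg 3]
  1: ∅  [STUCK]
  3: c→4  tau→1  [deg 2]
  4: tau→3  [deg 1]
trace reaching 1: b·tau

Answer: DEADLOCK at state 1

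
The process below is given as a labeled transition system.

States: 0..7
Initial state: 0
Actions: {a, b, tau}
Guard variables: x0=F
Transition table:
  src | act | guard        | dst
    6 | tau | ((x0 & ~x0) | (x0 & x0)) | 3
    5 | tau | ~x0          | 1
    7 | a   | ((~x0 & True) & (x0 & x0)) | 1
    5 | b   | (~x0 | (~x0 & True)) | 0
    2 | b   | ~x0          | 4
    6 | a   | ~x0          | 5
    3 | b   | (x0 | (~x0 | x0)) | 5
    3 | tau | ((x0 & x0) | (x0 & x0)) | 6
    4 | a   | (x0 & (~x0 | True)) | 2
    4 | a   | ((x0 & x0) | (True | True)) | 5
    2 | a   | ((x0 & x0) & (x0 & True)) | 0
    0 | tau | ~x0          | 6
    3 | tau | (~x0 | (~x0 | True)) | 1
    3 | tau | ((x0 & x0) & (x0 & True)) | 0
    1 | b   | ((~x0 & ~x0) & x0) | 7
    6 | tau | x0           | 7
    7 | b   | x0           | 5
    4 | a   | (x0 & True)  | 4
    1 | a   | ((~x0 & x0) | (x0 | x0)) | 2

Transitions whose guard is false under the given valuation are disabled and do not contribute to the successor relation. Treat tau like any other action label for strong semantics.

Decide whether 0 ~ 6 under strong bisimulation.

Bisimulation quotient by refinement:
  round 0: {{0,1,2,3,4,5,6,7}}
  round 1: {{0},{1,7},{2},{3,5},{4,6}}
  round 2: {{0},{1,7},{2},{3},{4,6},{5}}
Fixed point at round 3; 6 class(es).
0∈{0}, 6∈{4,6}

Answer: NOT BISIMILAR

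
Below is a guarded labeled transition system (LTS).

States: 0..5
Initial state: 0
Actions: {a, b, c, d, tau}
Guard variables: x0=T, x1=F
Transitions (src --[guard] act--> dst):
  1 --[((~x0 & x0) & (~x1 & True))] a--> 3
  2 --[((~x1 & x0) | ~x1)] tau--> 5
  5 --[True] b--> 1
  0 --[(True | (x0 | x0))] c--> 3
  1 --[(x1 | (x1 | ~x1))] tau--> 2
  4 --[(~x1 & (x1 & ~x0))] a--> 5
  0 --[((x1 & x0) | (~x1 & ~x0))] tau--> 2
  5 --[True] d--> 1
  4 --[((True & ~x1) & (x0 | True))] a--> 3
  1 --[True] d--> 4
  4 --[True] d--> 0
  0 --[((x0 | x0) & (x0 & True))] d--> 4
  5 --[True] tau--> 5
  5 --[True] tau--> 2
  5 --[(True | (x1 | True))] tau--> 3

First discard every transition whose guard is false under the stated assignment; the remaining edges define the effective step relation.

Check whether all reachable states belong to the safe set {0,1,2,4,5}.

Inv-set: {0,1,2,4,5}
Reachable = {0,3,4}
  0: ok
  3: ✗ unsafe
  4: ok
witness against invariant: c → 3

Answer: INVARIANT VIOLATED at state 3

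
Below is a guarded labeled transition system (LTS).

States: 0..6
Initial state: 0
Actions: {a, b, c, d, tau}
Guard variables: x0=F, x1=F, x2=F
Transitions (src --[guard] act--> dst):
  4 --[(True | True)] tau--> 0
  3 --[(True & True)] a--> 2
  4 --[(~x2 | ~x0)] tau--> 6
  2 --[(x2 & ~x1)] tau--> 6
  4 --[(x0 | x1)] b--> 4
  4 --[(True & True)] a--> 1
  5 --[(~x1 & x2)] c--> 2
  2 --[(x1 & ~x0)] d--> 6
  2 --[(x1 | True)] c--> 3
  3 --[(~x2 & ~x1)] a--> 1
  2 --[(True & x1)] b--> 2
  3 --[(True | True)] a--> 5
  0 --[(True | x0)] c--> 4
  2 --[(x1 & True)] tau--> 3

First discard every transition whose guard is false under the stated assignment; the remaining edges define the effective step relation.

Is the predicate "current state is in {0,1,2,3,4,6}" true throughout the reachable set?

Answer: INVARIANT HOLDS

Trace:
Inv-set: {0,1,2,3,4,6}
Reach set: {0,1,4,6}
  0: safe
  1: safe
  4: safe
  6: safe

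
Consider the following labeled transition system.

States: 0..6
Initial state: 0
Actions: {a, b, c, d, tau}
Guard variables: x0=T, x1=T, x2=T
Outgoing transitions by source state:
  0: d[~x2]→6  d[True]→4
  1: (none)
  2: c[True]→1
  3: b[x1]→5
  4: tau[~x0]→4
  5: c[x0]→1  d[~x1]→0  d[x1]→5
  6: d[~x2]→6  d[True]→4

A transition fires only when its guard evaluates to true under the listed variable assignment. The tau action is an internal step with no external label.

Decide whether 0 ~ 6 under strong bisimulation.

Answer: BISIMILAR

Trace:
Refine partition for ~:
  round 0: {{0,1,2,3,4,5,6}}
  round 1: {{0,6},{1,4},{2},{3},{5}}
stable after 2 split(s): 5 block(s)
class of 0: {0,6}; class of 6: {0,6}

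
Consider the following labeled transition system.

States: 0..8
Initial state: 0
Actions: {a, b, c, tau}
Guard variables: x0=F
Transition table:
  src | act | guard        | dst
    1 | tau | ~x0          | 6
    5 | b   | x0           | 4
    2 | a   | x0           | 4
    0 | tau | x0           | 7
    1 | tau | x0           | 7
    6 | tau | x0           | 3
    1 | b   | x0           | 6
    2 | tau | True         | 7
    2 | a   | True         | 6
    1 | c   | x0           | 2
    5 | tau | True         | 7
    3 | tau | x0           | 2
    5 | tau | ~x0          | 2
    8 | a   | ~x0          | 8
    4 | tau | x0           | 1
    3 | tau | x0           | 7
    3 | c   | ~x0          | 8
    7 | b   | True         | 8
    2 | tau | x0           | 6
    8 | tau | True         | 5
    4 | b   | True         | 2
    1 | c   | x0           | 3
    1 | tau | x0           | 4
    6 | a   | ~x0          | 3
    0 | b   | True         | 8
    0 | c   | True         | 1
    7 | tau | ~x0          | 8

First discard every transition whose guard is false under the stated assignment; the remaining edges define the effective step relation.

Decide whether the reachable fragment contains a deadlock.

Answer: DEADLOCK-FREE

Trace:
R = {0,1,2,3,5,6,7,8}
  0: b→8  c→1  [deg 2]
  1: tau→6  [deg 1]
  2: a→6  tau→7  [deg 2]
  3: c→8  [deg 1]
  5: tau→2  tau→7  [deg 2]
  6: a→3  [deg 1]
  7: b→8  tau→8  [deg 2]
  8: a→8  tau→5  [deg 2]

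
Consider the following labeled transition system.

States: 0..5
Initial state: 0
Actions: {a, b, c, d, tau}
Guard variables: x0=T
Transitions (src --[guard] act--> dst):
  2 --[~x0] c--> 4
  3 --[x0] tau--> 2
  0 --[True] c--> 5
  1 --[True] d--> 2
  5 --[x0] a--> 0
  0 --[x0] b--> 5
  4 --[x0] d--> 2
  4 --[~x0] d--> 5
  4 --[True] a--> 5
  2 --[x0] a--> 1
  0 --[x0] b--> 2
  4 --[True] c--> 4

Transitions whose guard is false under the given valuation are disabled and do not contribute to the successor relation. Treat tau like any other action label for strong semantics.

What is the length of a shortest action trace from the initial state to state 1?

Answer: 2

Working:
Breadth-first toward 1:
  L0 = {0}
  L1 = {2,5}
  L2 = {1}
1 enters at depth 2; path b·a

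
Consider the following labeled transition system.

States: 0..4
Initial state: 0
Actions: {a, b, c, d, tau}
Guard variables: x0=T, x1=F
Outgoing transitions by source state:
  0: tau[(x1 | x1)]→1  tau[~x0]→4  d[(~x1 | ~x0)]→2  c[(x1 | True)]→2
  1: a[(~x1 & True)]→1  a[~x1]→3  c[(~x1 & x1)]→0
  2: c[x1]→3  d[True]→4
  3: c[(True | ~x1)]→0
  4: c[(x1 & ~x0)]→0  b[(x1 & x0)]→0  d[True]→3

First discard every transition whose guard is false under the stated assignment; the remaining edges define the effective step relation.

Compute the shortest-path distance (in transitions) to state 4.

Answer: 2

Trace:
Layered search for 4:
  Layer 0: {0}
  Layer 1: {2}
  Layer 2: {4}
4 enters at depth 2; path c·d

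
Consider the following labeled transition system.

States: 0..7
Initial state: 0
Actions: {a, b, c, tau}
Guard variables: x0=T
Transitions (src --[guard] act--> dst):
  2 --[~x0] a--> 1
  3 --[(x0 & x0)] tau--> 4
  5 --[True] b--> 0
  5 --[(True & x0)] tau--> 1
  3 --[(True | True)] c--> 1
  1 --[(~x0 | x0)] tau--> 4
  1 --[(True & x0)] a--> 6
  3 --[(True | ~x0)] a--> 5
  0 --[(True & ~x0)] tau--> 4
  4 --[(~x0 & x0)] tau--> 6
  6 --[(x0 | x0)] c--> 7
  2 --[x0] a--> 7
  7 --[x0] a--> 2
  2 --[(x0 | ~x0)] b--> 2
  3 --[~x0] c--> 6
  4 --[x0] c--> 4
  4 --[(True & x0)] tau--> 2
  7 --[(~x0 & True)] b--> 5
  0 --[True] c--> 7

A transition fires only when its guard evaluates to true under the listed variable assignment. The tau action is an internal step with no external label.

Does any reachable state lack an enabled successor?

Answer: DEADLOCK-FREE

Working:
Reachable = {0,2,7}
  0: c→7  [deg 1]
  2: a→7  b→2  [deg 2]
  7: a→2  [deg 1]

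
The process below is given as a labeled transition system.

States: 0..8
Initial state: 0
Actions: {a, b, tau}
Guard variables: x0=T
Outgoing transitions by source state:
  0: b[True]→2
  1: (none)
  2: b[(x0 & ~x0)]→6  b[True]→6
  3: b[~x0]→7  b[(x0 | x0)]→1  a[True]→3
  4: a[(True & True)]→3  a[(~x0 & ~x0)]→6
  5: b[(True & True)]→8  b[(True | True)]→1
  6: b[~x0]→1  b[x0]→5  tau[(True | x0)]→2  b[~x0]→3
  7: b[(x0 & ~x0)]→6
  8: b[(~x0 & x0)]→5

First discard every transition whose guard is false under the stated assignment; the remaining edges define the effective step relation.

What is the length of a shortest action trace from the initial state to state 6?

Answer: 2

Analysis:
Breadth-first toward 6:
  Layer 0: {0}
  Layer 1: {2}
  Layer 2: {6}
depth(6)=2, e.g. b·b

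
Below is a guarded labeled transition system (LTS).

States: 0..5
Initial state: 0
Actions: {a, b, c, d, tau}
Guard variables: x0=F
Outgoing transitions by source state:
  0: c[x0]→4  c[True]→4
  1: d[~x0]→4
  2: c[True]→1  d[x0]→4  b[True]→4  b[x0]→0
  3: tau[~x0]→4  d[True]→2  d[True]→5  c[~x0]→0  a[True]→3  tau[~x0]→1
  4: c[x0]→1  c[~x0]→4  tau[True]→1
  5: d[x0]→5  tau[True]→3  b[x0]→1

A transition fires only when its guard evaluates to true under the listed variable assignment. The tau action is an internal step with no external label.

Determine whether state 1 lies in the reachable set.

Answer: REACHABLE

Analysis:
Guard filter leaves 13 enabled edge(s).
depth 0: {0}
depth 1: {4}  cumulative {0,4}
depth 2: {1}  cumulative {0,1,4}
R = {0,1,4}
trace reaching 1: c·tau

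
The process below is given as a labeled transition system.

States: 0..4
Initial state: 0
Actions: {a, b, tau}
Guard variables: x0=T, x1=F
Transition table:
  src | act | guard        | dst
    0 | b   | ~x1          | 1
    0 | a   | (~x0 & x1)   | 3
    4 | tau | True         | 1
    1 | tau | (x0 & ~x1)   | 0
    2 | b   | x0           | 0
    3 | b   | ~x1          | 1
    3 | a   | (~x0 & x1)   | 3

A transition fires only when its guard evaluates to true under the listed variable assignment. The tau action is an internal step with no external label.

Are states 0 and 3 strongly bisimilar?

Refine partition for ~:
  round 0: {{0,1,2,3,4}}
  round 1: {{0,2,3},{1,4}}
  round 2: {{0,3},{1},{2},{4}}
4 equivalence class(es) (converged in 3)
[0]={0,3}  [3]={0,3}

Answer: BISIMILAR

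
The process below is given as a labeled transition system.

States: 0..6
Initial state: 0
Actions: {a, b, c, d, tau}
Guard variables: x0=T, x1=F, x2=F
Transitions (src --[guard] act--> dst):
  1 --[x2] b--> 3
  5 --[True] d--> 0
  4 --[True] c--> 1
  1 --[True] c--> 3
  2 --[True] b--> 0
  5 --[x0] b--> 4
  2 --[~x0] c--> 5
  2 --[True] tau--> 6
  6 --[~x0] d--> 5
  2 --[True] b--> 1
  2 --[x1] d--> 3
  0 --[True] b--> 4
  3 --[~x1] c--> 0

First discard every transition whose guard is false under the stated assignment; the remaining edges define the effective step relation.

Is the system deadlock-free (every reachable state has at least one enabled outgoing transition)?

R = {0,1,3,4}
  0: b→4  [deg 1]
  1: c→3  [deg 1]
  3: c→0  [deg 1]
  4: c→1  [deg 1]

Answer: DEADLOCK-FREE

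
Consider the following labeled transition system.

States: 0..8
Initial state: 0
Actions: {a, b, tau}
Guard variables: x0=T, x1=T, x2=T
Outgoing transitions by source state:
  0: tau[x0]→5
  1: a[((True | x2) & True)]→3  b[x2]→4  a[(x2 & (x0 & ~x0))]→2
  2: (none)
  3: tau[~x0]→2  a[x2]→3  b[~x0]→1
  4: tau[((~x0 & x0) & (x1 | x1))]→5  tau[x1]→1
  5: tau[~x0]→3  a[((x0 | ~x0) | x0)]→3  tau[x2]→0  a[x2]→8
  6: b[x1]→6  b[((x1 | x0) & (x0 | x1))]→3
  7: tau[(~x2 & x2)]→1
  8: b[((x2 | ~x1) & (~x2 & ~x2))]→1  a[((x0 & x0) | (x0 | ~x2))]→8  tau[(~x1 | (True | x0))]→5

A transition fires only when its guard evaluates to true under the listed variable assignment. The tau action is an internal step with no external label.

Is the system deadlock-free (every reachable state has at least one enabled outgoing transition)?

Answer: DEADLOCK-FREE

Working:
Reach set: {0,3,5,8}
  0: tau→5  [deg 1]
  3: a→3  [deg 1]
  5: a→3  a→8  tau→0  [deg 3]
  8: a→8  tau→5  [deg 2]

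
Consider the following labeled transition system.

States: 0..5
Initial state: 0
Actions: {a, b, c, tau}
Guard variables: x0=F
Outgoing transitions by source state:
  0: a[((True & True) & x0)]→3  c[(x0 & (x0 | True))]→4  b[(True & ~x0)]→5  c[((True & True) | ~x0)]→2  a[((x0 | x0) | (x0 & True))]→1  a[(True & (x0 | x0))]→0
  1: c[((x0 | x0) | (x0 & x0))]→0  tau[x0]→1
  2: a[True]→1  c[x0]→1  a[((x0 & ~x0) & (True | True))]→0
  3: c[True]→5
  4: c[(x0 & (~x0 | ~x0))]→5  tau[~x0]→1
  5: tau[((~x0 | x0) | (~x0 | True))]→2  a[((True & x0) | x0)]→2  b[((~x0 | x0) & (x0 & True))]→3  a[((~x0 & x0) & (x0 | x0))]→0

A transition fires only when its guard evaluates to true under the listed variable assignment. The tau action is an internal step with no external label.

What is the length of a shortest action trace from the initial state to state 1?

Answer: 2

Analysis:
Breadth-first toward 1:
  Layer 0: {0}
  Layer 1: {2,5}
  Layer 2: {1}
1 enters at depth 2; path c·a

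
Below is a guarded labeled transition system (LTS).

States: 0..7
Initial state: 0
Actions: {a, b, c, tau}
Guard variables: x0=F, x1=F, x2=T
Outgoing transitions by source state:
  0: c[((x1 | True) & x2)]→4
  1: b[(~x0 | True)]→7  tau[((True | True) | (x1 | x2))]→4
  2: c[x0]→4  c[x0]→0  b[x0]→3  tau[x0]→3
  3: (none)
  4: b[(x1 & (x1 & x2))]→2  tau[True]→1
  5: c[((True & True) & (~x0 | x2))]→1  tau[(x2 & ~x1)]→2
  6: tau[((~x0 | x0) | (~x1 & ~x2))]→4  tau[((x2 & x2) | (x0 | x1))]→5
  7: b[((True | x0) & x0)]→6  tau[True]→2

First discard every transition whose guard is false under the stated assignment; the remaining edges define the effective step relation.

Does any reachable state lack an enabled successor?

Reachable = {0,1,2,4,7}
  0: c→4  [1 out]
  1: b→7  tau→4  [2 out]
  2: ∅  [no exit]
  4: tau→1  [1 out]
  7: tau→2  [1 out]
witness 2: c·tau·b·tau

Answer: DEADLOCK at state 2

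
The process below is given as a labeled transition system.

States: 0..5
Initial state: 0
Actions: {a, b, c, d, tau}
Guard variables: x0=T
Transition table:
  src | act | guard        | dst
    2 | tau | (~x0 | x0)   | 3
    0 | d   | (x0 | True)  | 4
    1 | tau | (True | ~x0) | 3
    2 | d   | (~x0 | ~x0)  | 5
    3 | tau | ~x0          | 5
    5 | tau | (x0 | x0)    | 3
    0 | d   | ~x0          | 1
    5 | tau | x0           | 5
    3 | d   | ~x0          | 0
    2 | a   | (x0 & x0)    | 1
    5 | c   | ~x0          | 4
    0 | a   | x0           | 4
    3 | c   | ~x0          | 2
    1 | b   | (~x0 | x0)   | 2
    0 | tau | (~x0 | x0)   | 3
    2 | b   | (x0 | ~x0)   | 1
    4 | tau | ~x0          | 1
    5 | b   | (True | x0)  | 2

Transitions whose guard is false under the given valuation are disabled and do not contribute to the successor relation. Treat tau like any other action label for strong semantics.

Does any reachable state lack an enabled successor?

Answer: DEADLOCK at state 3

Trace:
Reach set: {0,3,4}
  0: a→4  d→4  tau→3  [3 out]
  3: ∅  [deadlock]
  4: ∅  [deadlock]
Path to 3: tau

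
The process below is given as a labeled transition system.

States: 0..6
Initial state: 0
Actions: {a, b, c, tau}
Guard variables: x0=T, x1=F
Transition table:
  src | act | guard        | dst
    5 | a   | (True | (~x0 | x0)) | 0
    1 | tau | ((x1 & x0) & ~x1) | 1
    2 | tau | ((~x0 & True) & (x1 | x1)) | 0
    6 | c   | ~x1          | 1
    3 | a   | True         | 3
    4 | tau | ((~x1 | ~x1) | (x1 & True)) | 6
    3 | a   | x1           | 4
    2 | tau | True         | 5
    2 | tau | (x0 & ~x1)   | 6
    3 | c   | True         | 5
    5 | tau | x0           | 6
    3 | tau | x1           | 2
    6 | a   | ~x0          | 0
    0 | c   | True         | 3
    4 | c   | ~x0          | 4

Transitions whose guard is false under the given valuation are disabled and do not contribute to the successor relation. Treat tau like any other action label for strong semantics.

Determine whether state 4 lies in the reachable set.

Answer: UNREACHABLE

Trace:
Guard filter leaves 9 enabled edge(s).
depth 0: {0}
depth 1: {3}  total {0,3}
depth 2: {5}  total {0,3,5}
depth 3: {6}  total {0,3,5,6}
depth 4: {1}  total {0,1,3,5,6}
Reach set: {0,1,3,5,6}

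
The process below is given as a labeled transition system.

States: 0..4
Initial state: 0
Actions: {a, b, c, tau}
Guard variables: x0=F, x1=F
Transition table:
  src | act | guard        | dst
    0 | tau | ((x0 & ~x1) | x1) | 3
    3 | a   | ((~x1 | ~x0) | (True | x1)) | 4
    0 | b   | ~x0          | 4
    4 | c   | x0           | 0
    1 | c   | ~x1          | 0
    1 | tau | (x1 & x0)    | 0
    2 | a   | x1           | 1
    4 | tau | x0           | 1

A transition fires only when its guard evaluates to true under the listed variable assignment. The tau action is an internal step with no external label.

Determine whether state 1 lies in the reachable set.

Guard filter leaves 3 enabled edge(s).
L0 = {0}
L1 = {4}  now seen {0,4}
Reach set: {0,4}

Answer: UNREACHABLE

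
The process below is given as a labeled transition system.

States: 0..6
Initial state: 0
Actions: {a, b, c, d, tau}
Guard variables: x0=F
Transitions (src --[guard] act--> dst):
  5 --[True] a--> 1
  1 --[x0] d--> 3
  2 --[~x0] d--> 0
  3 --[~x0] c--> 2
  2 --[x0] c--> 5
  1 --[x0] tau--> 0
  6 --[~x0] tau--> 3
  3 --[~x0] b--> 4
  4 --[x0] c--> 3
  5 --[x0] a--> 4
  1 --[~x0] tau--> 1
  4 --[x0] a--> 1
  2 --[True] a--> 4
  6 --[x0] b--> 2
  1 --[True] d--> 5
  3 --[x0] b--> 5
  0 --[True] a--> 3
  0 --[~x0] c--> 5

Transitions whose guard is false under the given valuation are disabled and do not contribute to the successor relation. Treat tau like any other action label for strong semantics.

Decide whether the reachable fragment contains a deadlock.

Answer: DEADLOCK at state 4

Analysis:
Reachable = {0,1,2,3,4,5}
  0: a→3  c→5  [deg 2]
  1: d→5  tau→1  [deg 2]
  2: a→4  d→0  [deg 2]
  3: b→4  c→2  [deg 2]
  4: ∅  [deadlock]
  5: a→1  [deg 1]
witness 4: a·b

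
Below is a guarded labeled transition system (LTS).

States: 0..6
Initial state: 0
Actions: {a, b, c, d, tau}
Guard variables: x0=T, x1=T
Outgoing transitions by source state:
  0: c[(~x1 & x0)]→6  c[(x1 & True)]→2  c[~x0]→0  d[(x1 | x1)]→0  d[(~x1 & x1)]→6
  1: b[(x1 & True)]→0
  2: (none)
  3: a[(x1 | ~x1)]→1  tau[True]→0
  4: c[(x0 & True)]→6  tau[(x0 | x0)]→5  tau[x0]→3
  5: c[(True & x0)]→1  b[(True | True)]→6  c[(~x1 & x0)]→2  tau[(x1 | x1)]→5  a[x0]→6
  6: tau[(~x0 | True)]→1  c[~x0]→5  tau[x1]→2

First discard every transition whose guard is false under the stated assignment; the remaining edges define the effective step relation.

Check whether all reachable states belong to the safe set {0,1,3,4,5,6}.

Allowed set {0,1,3,4,5,6}
Reach set: {0,2}
  0: safe
  2: VIOLATES
witness against invariant: c → 2

Answer: INVARIANT VIOLATED at state 2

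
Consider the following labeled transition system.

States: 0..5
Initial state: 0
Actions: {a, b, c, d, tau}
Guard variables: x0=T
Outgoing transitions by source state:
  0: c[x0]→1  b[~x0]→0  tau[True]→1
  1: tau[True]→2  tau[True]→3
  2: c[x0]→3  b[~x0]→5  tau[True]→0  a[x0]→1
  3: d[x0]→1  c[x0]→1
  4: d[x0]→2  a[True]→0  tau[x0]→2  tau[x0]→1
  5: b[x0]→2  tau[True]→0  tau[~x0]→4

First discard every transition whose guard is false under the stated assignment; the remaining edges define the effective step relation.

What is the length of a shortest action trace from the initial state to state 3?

Answer: 2

Working:
Breadth-first toward 3:
  depth 0: {0}
  depth 1: {1}
  depth 2: {2,3}
3 enters at depth 2; path c·tau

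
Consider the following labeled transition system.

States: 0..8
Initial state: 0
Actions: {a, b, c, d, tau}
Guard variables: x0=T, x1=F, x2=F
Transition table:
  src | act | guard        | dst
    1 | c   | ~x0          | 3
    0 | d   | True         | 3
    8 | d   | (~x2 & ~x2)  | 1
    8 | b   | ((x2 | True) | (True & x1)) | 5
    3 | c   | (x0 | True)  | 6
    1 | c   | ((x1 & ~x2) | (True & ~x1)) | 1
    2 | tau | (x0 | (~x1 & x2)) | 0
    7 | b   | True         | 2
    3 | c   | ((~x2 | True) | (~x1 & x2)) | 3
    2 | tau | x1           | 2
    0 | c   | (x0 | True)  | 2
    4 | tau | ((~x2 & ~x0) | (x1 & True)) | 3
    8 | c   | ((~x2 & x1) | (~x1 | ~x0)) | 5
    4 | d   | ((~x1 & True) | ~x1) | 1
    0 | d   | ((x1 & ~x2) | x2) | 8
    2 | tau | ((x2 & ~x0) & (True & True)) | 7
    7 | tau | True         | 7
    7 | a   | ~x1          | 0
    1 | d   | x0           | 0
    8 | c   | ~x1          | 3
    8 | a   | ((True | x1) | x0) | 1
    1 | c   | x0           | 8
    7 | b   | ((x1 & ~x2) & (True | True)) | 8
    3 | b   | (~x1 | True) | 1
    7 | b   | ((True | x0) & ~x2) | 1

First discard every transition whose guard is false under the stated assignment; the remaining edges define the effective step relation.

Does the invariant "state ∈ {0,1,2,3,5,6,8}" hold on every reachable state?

Answer: INVARIANT HOLDS

Working:
Safe = {0,1,2,3,5,6,8}
R = {0,1,2,3,5,6,8}
  0: ok
  1: ok
  2: ok
  3: ok
  5: ok
  6: ok
  8: ok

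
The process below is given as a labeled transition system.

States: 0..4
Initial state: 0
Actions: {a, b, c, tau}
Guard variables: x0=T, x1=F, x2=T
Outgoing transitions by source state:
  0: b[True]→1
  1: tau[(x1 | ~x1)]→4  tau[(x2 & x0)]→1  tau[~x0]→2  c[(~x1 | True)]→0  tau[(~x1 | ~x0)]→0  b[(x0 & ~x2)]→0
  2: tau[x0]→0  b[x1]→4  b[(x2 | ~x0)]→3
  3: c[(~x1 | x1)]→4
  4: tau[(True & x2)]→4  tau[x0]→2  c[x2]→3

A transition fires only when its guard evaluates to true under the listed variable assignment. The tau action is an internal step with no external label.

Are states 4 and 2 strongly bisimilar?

Refine partition for ~:
  π0 = {{0,1,2,3,4}}
  π1 = {{0},{1,4},{2},{3}}
  π2 = {{0},{1},{2},{3},{4}}
5 equivalence class(es) (converged in 3)
class of 4: {4}; class of 2: {2}

Answer: NOT BISIMILAR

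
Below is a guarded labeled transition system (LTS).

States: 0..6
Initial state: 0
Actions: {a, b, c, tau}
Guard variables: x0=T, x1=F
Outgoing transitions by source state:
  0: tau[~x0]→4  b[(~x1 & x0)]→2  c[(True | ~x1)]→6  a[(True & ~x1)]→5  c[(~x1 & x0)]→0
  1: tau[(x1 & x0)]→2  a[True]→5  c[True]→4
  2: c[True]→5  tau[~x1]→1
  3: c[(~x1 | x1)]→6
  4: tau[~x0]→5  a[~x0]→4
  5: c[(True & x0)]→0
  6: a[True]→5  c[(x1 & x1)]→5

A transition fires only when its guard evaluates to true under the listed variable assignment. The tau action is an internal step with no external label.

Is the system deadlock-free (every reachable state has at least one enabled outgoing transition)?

R = {0,1,2,4,5,6}
  0: a→5  b→2  c→0  c→6  [4 out]
  1: a→5  c→4  [2 out]
  2: c→5  tau→1  [2 out]
  4: ∅  [no exit]
  5: c→0  [1 out]
  6: a→5  [1 out]
witness 4: b·tau·c

Answer: DEADLOCK at state 4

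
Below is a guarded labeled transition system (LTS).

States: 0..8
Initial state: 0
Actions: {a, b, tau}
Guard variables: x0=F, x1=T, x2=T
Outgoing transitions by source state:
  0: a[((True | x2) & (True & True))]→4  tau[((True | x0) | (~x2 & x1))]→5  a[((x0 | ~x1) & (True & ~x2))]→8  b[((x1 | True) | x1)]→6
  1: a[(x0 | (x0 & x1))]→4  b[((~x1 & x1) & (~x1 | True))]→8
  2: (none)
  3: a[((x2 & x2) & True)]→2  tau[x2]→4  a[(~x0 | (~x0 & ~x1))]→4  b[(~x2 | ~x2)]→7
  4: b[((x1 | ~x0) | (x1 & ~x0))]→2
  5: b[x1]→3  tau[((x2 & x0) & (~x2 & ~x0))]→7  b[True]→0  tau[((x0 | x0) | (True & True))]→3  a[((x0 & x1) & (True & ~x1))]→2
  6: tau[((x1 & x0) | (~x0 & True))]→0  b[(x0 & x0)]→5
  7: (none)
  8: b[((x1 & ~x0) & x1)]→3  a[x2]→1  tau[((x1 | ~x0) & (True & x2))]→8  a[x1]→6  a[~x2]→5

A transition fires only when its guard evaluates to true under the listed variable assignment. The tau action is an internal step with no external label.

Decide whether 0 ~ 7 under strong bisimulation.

Answer: NOT BISIMILAR

Working:
Compute ~ classes (split until stable):
  π0 = {{0,1,2,3,4,5,6,7,8}}
  π1 = {{0,8},{1,2,7},{3},{4},{5},{6}}
  π2 = {{0},{1,2,7},{3},{4},{5},{6},{8}}
7 equivalence class(es) (converged in 3)
class of 0: {0}; class of 7: {1,2,7}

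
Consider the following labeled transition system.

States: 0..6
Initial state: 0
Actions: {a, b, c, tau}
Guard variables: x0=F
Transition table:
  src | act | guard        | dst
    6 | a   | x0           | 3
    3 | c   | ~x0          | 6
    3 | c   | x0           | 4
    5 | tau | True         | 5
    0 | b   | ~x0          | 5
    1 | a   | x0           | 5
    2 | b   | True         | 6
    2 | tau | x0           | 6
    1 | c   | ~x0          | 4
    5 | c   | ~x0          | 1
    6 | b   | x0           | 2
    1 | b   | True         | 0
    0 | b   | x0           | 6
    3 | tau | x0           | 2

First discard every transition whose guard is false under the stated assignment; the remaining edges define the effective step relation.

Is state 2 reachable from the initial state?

Guard filter leaves 7 enabled edge(s).
depth 0: {0}
depth 1: {5}  total {0,5}
depth 2: {1}  total {0,1,5}
depth 3: {4}  total {0,1,4,5}
Reach set: {0,1,4,5}

Answer: UNREACHABLE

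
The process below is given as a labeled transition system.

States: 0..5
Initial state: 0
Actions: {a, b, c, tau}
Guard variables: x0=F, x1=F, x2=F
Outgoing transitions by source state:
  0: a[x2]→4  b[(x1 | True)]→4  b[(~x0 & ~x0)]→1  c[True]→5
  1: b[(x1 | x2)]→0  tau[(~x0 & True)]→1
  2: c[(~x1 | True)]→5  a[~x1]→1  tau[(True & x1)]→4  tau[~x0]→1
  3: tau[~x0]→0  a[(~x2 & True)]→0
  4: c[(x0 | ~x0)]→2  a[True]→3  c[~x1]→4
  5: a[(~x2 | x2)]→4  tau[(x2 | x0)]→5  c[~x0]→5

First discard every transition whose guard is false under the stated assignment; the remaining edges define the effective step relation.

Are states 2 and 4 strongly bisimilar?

Refine partition for ~:
  P[0] = {{0,1,2,3,4,5}}
  P[1] = {{0},{1},{2},{3},{4,5}}
  P[2] = {{0},{1},{2},{3},{4},{5}}
Fixed point at round 3; 6 class(es).
class of 2: {2}; class of 4: {4}

Answer: NOT BISIMILAR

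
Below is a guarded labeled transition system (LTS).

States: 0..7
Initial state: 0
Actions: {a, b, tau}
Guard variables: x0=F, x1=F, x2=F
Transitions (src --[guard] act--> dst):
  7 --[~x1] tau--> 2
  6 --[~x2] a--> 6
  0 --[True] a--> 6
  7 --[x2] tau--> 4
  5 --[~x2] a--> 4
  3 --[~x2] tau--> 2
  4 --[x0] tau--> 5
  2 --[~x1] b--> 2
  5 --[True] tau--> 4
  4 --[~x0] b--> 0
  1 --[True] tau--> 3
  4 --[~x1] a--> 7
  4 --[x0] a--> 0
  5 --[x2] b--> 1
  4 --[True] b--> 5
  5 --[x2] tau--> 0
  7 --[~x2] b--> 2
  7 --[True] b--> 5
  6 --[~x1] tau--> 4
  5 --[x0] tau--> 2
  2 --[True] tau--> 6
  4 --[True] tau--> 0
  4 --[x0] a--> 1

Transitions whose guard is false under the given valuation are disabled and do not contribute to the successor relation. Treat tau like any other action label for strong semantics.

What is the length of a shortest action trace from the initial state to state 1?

Layered search for 1:
  depth 0: {0}
  depth 1: {6}
  depth 2: {4}
  depth 3: {5,7}
  depth 4: {2}
1 never appears.

Answer: UNREACHABLE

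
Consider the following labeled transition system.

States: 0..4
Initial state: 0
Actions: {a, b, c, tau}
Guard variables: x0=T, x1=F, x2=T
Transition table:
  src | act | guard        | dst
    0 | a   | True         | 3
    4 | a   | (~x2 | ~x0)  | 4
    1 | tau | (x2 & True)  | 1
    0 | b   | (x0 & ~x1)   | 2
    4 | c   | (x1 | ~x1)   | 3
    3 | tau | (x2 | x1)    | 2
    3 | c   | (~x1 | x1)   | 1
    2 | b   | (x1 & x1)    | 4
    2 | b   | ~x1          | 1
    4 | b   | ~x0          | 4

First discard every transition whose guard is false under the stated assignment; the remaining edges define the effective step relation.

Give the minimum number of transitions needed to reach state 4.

Breadth-first toward 4:
  L0 = {0}
  L1 = {2,3}
  L2 = {1}
4 never appears.

Answer: UNREACHABLE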